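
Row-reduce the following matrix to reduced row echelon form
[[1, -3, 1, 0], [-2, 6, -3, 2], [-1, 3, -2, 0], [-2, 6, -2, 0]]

R2 ← R2 + 2·R1
R3 ← R3 + R1
R4 ← R4 + 2·R1
R2 ← -1·R2
R3 ← R3 + R2
R3 ← -1/2·R3
R2 ← R2 + 2·R3
R1 ← R1 − R2

[[1, -3, 0, 0], [0, 0, 1, 0], [0, 0, 0, 1], [0, 0, 0, 0]]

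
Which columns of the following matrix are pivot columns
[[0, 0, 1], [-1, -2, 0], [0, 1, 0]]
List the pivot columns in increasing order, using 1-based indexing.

1, 2, 3

Swap R1 and R2.
  [ -1  -2  0 ]
  [  0   0  1 ]
  [  0   1  0 ]
Multiply R1 by -1.
  [ 1  2  0 ]
  [ 0  0  1 ]
  [ 0  1  0 ]
Swap R2 and R3.
  [ 1  2  0 ]
  [ 0  1  0 ]
  [ 0  0  1 ]
Subtract 2 times R2 from R1.
  [ 1  0  0 ]
  [ 0  1  0 ]
  [ 0  0  1 ]
Pivot columns are the columns containing a leading 1.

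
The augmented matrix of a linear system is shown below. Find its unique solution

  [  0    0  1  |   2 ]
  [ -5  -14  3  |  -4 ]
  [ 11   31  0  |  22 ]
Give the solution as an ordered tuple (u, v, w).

(2, 0, 2)

ρ1 <-> ρ2
  [ -5  -14  3  |  -4 ]
  [  0    0  1  |   2 ]
  [ 11   31  0  |  22 ]
ρ1 ← -1/5·ρ1
  [  1  14/5  -3/5  |  4/5 ]
  [  0     0     1  |    2 ]
  [ 11    31     0  |   22 ]
ρ3 ← ρ3 − 11·ρ1
  [ 1  14/5  -3/5  |   4/5 ]
  [ 0     0     1  |     2 ]
  [ 0   1/5  33/5  |  66/5 ]
ρ2 <-> ρ3
  [ 1  14/5  -3/5  |   4/5 ]
  [ 0   1/5  33/5  |  66/5 ]
  [ 0     0     1  |     2 ]
ρ2 ← 5·ρ2
  [ 1  14/5  -3/5  |  4/5 ]
  [ 0     1    33  |   66 ]
  [ 0     0     1  |    2 ]
ρ2 ← ρ2 − 33·ρ3
  [ 1  14/5  -3/5  |  4/5 ]
  [ 0     1     0  |    0 ]
  [ 0     0     1  |    2 ]
ρ1 ← ρ1 + 3/5·ρ3
  [ 1  14/5  0  |  2 ]
  [ 0     1  0  |  0 ]
  [ 0     0  1  |  2 ]
ρ1 ← ρ1 − 14/5·ρ2
  [ 1  0  0  |  2 ]
  [ 0  1  0  |  0 ]
  [ 0  0  1  |  2 ]
Reading off the last column: u = 2, v = 0, w = 2.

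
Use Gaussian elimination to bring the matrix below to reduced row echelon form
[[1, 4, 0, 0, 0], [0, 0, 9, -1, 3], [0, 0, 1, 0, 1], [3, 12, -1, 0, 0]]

[[1, 4, 0, 0, 0], [0, 0, 1, 0, 0], [0, 0, 0, 1, 0], [0, 0, 0, 0, 1]]

Subtract 3 times R1 from R4.
Multiply R2 by 1/9.
Subtract R2 from R3.
Add R2 to R4.
Multiply R3 by 9.
Add 1/9 times R3 to R4.
Subtract 6 times R4 from R3.
Subtract 1/3 times R4 from R2.
Add 1/9 times R3 to R2.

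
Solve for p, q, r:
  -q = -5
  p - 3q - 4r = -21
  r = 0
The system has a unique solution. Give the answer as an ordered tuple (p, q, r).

Form the augmented matrix and row-reduce:
  [ 0  -1   0  |   -5 ]
  [ 1  -3  -4  |  -21 ]
  [ 0   0   1  |    0 ]
r1 <=> r2
  [ 1  -3  -4  |  -21 ]
  [ 0  -1   0  |   -5 ]
  [ 0   0   1  |    0 ]
r2 -> -1·r2
  [ 1  -3  -4  |  -21 ]
  [ 0   1   0  |    5 ]
  [ 0   0   1  |    0 ]
r1 -> r1 + 4·r3
  [ 1  -3  0  |  -21 ]
  [ 0   1  0  |    5 ]
  [ 0   0  1  |    0 ]
r1 -> r1 + 3·r2
  [ 1  0  0  |  -6 ]
  [ 0  1  0  |   5 ]
  [ 0  0  1  |   0 ]
Reading off the last column: p = -6, q = 5, r = 0.

(-6, 5, 0)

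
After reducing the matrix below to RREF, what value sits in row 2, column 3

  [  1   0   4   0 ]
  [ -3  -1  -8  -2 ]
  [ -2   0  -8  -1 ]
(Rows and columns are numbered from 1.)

-4

R2 -> R2 + 3·R1
R3 -> R3 + 2·R1
R2 -> -1·R2
R3 -> -1·R3
R2 -> R2 − 2·R3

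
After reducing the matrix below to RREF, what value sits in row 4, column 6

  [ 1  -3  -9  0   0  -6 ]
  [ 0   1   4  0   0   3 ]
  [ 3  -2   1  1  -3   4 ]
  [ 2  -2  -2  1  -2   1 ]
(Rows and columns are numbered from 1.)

0

ρ3 ← ρ3 − 3·ρ1
  [ 1  -3  -9  0   0  -6 ]
  [ 0   1   4  0   0   3 ]
  [ 0   7  28  1  -3  22 ]
  [ 2  -2  -2  1  -2   1 ]
ρ4 ← ρ4 − 2·ρ1
  [ 1  -3  -9  0   0  -6 ]
  [ 0   1   4  0   0   3 ]
  [ 0   7  28  1  -3  22 ]
  [ 0   4  16  1  -2  13 ]
ρ3 ← ρ3 − 7·ρ2
  [ 1  -3  -9  0   0  -6 ]
  [ 0   1   4  0   0   3 ]
  [ 0   0   0  1  -3   1 ]
  [ 0   4  16  1  -2  13 ]
ρ4 ← ρ4 − 4·ρ2
  [ 1  -3  -9  0   0  -6 ]
  [ 0   1   4  0   0   3 ]
  [ 0   0   0  1  -3   1 ]
  [ 0   0   0  1  -2   1 ]
ρ4 ← ρ4 − ρ3
  [ 1  -3  -9  0   0  -6 ]
  [ 0   1   4  0   0   3 ]
  [ 0   0   0  1  -3   1 ]
  [ 0   0   0  0   1   0 ]
ρ3 ← ρ3 + 3·ρ4
  [ 1  -3  -9  0  0  -6 ]
  [ 0   1   4  0  0   3 ]
  [ 0   0   0  1  0   1 ]
  [ 0   0   0  0  1   0 ]
ρ1 ← ρ1 + 3·ρ2
  [ 1  0  3  0  0  3 ]
  [ 0  1  4  0  0  3 ]
  [ 0  0  0  1  0  1 ]
  [ 0  0  0  0  1  0 ]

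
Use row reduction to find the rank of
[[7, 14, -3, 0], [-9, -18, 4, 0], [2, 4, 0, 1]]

R1 ← 1/7·R1
  [  1    2  -3/7  0 ]
  [ -9  -18     4  0 ]
  [  2    4     0  1 ]
R2 ← R2 + 9·R1
  [ 1  2  -3/7  0 ]
  [ 0  0   1/7  0 ]
  [ 2  4     0  1 ]
R3 ← R3 − 2·R1
  [ 1  2  -3/7  0 ]
  [ 0  0   1/7  0 ]
  [ 0  0   6/7  1 ]
R2 ← 7·R2
  [ 1  2  -3/7  0 ]
  [ 0  0     1  0 ]
  [ 0  0   6/7  1 ]
R3 ← R3 − 6/7·R2
  [ 1  2  -3/7  0 ]
  [ 0  0     1  0 ]
  [ 0  0     0  1 ]
R1 ← R1 + 3/7·R2
  [ 1  2  0  0 ]
  [ 0  0  1  0 ]
  [ 0  0  0  1 ]
The reduced form has 3 nonzero rows.

rank = 3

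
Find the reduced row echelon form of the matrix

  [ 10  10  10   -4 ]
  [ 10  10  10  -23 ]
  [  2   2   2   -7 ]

[[1, 1, 1, 0], [0, 0, 0, 1], [0, 0, 0, 0]]

Multiply R1 by 1/10.
Subtract 10 times R1 from R2.
Subtract 2 times R1 from R3.
Multiply R2 by -1/19.
Add 31/5 times R2 to R3.
Add 2/5 times R2 to R1.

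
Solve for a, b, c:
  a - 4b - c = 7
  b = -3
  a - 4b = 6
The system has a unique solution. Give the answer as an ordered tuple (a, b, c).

(-6, -3, -1)

Form the augmented matrix and row-reduce:
  [ 1  -4  -1  |   7 ]
  [ 0   1   0  |  -3 ]
  [ 1  -4   0  |   6 ]
R3 := R3 − R1
R1 := R1 + R3
R1 := R1 + 4·R2
Reading off the last column: a = -6, b = -3, c = -1.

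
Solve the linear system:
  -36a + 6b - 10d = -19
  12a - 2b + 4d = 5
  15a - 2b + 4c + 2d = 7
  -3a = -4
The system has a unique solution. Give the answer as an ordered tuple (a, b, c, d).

(4/3, 3/2, -3/2, -2)

Form the augmented matrix and row-reduce:
  [ -36   6  0  -10  |  -19 ]
  [  12  -2  0    4  |    5 ]
  [  15  -2  4    2  |    7 ]
  [  -3   0  0    0  |   -4 ]
ρ1 := -1/36·ρ1
  [  1  -1/6  0  5/18  |  19/36 ]
  [ 12    -2  0     4  |      5 ]
  [ 15    -2  4     2  |      7 ]
  [ -3     0  0     0  |     -4 ]
ρ2 := ρ2 − 12·ρ1
  [  1  -1/6  0  5/18  |  19/36 ]
  [  0     0  0   2/3  |   -4/3 ]
  [ 15    -2  4     2  |      7 ]
  [ -3     0  0     0  |     -4 ]
ρ3 := ρ3 − 15·ρ1
  [  1  -1/6  0   5/18  |   19/36 ]
  [  0     0  0    2/3  |    -4/3 ]
  [  0   1/2  4  -13/6  |  -11/12 ]
  [ -3     0  0      0  |      -4 ]
ρ4 := ρ4 + 3·ρ1
  [ 1  -1/6  0   5/18  |   19/36 ]
  [ 0     0  0    2/3  |    -4/3 ]
  [ 0   1/2  4  -13/6  |  -11/12 ]
  [ 0  -1/2  0    5/6  |  -29/12 ]
ρ2 <-> ρ3
  [ 1  -1/6  0   5/18  |   19/36 ]
  [ 0   1/2  4  -13/6  |  -11/12 ]
  [ 0     0  0    2/3  |    -4/3 ]
  [ 0  -1/2  0    5/6  |  -29/12 ]
ρ2 := 2·ρ2
  [ 1  -1/6  0   5/18  |   19/36 ]
  [ 0     1  8  -13/3  |   -11/6 ]
  [ 0     0  0    2/3  |    -4/3 ]
  [ 0  -1/2  0    5/6  |  -29/12 ]
ρ4 := ρ4 + 1/2·ρ2
  [ 1  -1/6  0   5/18  |  19/36 ]
  [ 0     1  8  -13/3  |  -11/6 ]
  [ 0     0  0    2/3  |   -4/3 ]
  [ 0     0  4   -4/3  |  -10/3 ]
ρ3 <-> ρ4
  [ 1  -1/6  0   5/18  |  19/36 ]
  [ 0     1  8  -13/3  |  -11/6 ]
  [ 0     0  4   -4/3  |  -10/3 ]
  [ 0     0  0    2/3  |   -4/3 ]
ρ3 := 1/4·ρ3
  [ 1  -1/6  0   5/18  |  19/36 ]
  [ 0     1  8  -13/3  |  -11/6 ]
  [ 0     0  1   -1/3  |   -5/6 ]
  [ 0     0  0    2/3  |   -4/3 ]
ρ4 := 3/2·ρ4
  [ 1  -1/6  0   5/18  |  19/36 ]
  [ 0     1  8  -13/3  |  -11/6 ]
  [ 0     0  1   -1/3  |   -5/6 ]
  [ 0     0  0      1  |     -2 ]
ρ3 := ρ3 + 1/3·ρ4
  [ 1  -1/6  0   5/18  |  19/36 ]
  [ 0     1  8  -13/3  |  -11/6 ]
  [ 0     0  1      0  |   -3/2 ]
  [ 0     0  0      1  |     -2 ]
ρ2 := ρ2 + 13/3·ρ4
  [ 1  -1/6  0  5/18  |  19/36 ]
  [ 0     1  8     0  |  -21/2 ]
  [ 0     0  1     0  |   -3/2 ]
  [ 0     0  0     1  |     -2 ]
ρ1 := ρ1 − 5/18·ρ4
  [ 1  -1/6  0  0  |  13/12 ]
  [ 0     1  8  0  |  -21/2 ]
  [ 0     0  1  0  |   -3/2 ]
  [ 0     0  0  1  |     -2 ]
ρ2 := ρ2 − 8·ρ3
  [ 1  -1/6  0  0  |  13/12 ]
  [ 0     1  0  0  |    3/2 ]
  [ 0     0  1  0  |   -3/2 ]
  [ 0     0  0  1  |     -2 ]
ρ1 := ρ1 + 1/6·ρ2
  [ 1  0  0  0  |   4/3 ]
  [ 0  1  0  0  |   3/2 ]
  [ 0  0  1  0  |  -3/2 ]
  [ 0  0  0  1  |    -2 ]
Reading off the last column: a = 4/3, b = 3/2, c = -3/2, d = -2.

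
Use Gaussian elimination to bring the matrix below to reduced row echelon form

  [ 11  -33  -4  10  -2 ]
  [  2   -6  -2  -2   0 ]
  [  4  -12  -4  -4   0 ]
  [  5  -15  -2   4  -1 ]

[[1, -3, 0, 2, 0], [0, 0, 1, 3, 0], [0, 0, 0, 0, 1], [0, 0, 0, 0, 0]]

ρ1 → 1/11·ρ1
  [ 1   -3  -4/11  10/11  -2/11 ]
  [ 2   -6     -2     -2      0 ]
  [ 4  -12     -4     -4      0 ]
  [ 5  -15     -2      4     -1 ]
ρ2 → ρ2 − 2·ρ1
  [ 1   -3   -4/11   10/11  -2/11 ]
  [ 0    0  -14/11  -42/11   4/11 ]
  [ 4  -12      -4      -4      0 ]
  [ 5  -15      -2       4     -1 ]
ρ3 → ρ3 − 4·ρ1
  [ 1   -3   -4/11   10/11  -2/11 ]
  [ 0    0  -14/11  -42/11   4/11 ]
  [ 0    0  -28/11  -84/11   8/11 ]
  [ 5  -15      -2       4     -1 ]
ρ4 → ρ4 − 5·ρ1
  [ 1  -3   -4/11   10/11  -2/11 ]
  [ 0   0  -14/11  -42/11   4/11 ]
  [ 0   0  -28/11  -84/11   8/11 ]
  [ 0   0   -2/11   -6/11  -1/11 ]
ρ2 → -11/14·ρ2
  [ 1  -3   -4/11   10/11  -2/11 ]
  [ 0   0       1       3   -2/7 ]
  [ 0   0  -28/11  -84/11   8/11 ]
  [ 0   0   -2/11   -6/11  -1/11 ]
ρ3 → ρ3 + 28/11·ρ2
  [ 1  -3  -4/11  10/11  -2/11 ]
  [ 0   0      1      3   -2/7 ]
  [ 0   0      0      0      0 ]
  [ 0   0  -2/11  -6/11  -1/11 ]
ρ4 → ρ4 + 2/11·ρ2
  [ 1  -3  -4/11  10/11  -2/11 ]
  [ 0   0      1      3   -2/7 ]
  [ 0   0      0      0      0 ]
  [ 0   0      0      0   -1/7 ]
ρ3 <=> ρ4
  [ 1  -3  -4/11  10/11  -2/11 ]
  [ 0   0      1      3   -2/7 ]
  [ 0   0      0      0   -1/7 ]
  [ 0   0      0      0      0 ]
ρ3 → -7·ρ3
  [ 1  -3  -4/11  10/11  -2/11 ]
  [ 0   0      1      3   -2/7 ]
  [ 0   0      0      0      1 ]
  [ 0   0      0      0      0 ]
ρ2 → ρ2 + 2/7·ρ3
  [ 1  -3  -4/11  10/11  -2/11 ]
  [ 0   0      1      3      0 ]
  [ 0   0      0      0      1 ]
  [ 0   0      0      0      0 ]
ρ1 → ρ1 + 2/11·ρ3
  [ 1  -3  -4/11  10/11  0 ]
  [ 0   0      1      3  0 ]
  [ 0   0      0      0  1 ]
  [ 0   0      0      0  0 ]
ρ1 → ρ1 + 4/11·ρ2
  [ 1  -3  0  2  0 ]
  [ 0   0  1  3  0 ]
  [ 0   0  0  0  1 ]
  [ 0   0  0  0  0 ]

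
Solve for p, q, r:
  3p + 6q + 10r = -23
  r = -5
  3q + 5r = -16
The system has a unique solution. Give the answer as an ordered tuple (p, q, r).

(3, 3, -5)

Form the augmented matrix and row-reduce:
  [ 3  6  10  |  -23 ]
  [ 0  0   1  |   -5 ]
  [ 0  3   5  |  -16 ]
Multiply r1 by 1/3.
  [ 1  2  10/3  |  -23/3 ]
  [ 0  0     1  |     -5 ]
  [ 0  3     5  |    -16 ]
Swap r2 and r3.
  [ 1  2  10/3  |  -23/3 ]
  [ 0  3     5  |    -16 ]
  [ 0  0     1  |     -5 ]
Multiply r2 by 1/3.
  [ 1  2  10/3  |  -23/3 ]
  [ 0  1   5/3  |  -16/3 ]
  [ 0  0     1  |     -5 ]
Subtract 5/3 times r3 from r2.
  [ 1  2  10/3  |  -23/3 ]
  [ 0  1     0  |      3 ]
  [ 0  0     1  |     -5 ]
Subtract 10/3 times r3 from r1.
  [ 1  2  0  |   9 ]
  [ 0  1  0  |   3 ]
  [ 0  0  1  |  -5 ]
Subtract 2 times r2 from r1.
  [ 1  0  0  |   3 ]
  [ 0  1  0  |   3 ]
  [ 0  0  1  |  -5 ]
Reading off the last column: p = 3, q = 3, r = -5.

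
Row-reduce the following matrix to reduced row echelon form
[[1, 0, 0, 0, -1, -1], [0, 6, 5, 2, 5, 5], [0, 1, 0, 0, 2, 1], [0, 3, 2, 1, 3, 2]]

Multiply r2 by 1/6.
  [ 1  0    0    0   -1   -1 ]
  [ 0  1  5/6  1/3  5/6  5/6 ]
  [ 0  1    0    0    2    1 ]
  [ 0  3    2    1    3    2 ]
Subtract r2 from r3.
  [ 1  0     0     0   -1   -1 ]
  [ 0  1   5/6   1/3  5/6  5/6 ]
  [ 0  0  -5/6  -1/3  7/6  1/6 ]
  [ 0  3     2     1    3    2 ]
Subtract 3 times r2 from r4.
  [ 1  0     0     0   -1    -1 ]
  [ 0  1   5/6   1/3  5/6   5/6 ]
  [ 0  0  -5/6  -1/3  7/6   1/6 ]
  [ 0  0  -1/2     0  1/2  -1/2 ]
Multiply r3 by -6/5.
  [ 1  0     0    0    -1    -1 ]
  [ 0  1   5/6  1/3   5/6   5/6 ]
  [ 0  0     1  2/5  -7/5  -1/5 ]
  [ 0  0  -1/2    0   1/2  -1/2 ]
Add 1/2 times r3 to r4.
  [ 1  0    0    0    -1    -1 ]
  [ 0  1  5/6  1/3   5/6   5/6 ]
  [ 0  0    1  2/5  -7/5  -1/5 ]
  [ 0  0    0  1/5  -1/5  -3/5 ]
Multiply r4 by 5.
  [ 1  0    0    0    -1    -1 ]
  [ 0  1  5/6  1/3   5/6   5/6 ]
  [ 0  0    1  2/5  -7/5  -1/5 ]
  [ 0  0    0    1    -1    -3 ]
Subtract 2/5 times r4 from r3.
  [ 1  0    0    0   -1   -1 ]
  [ 0  1  5/6  1/3  5/6  5/6 ]
  [ 0  0    1    0   -1    1 ]
  [ 0  0    0    1   -1   -3 ]
Subtract 1/3 times r4 from r2.
  [ 1  0    0  0   -1    -1 ]
  [ 0  1  5/6  0  7/6  11/6 ]
  [ 0  0    1  0   -1     1 ]
  [ 0  0    0  1   -1    -3 ]
Subtract 5/6 times r3 from r2.
  [ 1  0  0  0  -1  -1 ]
  [ 0  1  0  0   2   1 ]
  [ 0  0  1  0  -1   1 ]
  [ 0  0  0  1  -1  -3 ]

[[1, 0, 0, 0, -1, -1], [0, 1, 0, 0, 2, 1], [0, 0, 1, 0, -1, 1], [0, 0, 0, 1, -1, -3]]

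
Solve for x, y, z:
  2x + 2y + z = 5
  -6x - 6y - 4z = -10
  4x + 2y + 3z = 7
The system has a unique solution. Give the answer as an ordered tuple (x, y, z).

(6, -1, -5)

Form the augmented matrix and row-reduce:
  [  2   2   1  |    5 ]
  [ -6  -6  -4  |  -10 ]
  [  4   2   3  |    7 ]
r1 -> 1/2·r1
  [  1   1  1/2  |  5/2 ]
  [ -6  -6   -4  |  -10 ]
  [  4   2    3  |    7 ]
r2 -> r2 + 6·r1
  [ 1  1  1/2  |  5/2 ]
  [ 0  0   -1  |    5 ]
  [ 4  2    3  |    7 ]
r3 -> r3 − 4·r1
  [ 1   1  1/2  |  5/2 ]
  [ 0   0   -1  |    5 ]
  [ 0  -2    1  |   -3 ]
r2 <=> r3
  [ 1   1  1/2  |  5/2 ]
  [ 0  -2    1  |   -3 ]
  [ 0   0   -1  |    5 ]
r2 -> -1/2·r2
  [ 1  1   1/2  |  5/2 ]
  [ 0  1  -1/2  |  3/2 ]
  [ 0  0    -1  |    5 ]
r3 -> -1·r3
  [ 1  1   1/2  |  5/2 ]
  [ 0  1  -1/2  |  3/2 ]
  [ 0  0     1  |   -5 ]
r2 -> r2 + 1/2·r3
  [ 1  1  1/2  |  5/2 ]
  [ 0  1    0  |   -1 ]
  [ 0  0    1  |   -5 ]
r1 -> r1 − 1/2·r3
  [ 1  1  0  |   5 ]
  [ 0  1  0  |  -1 ]
  [ 0  0  1  |  -5 ]
r1 -> r1 − r2
  [ 1  0  0  |   6 ]
  [ 0  1  0  |  -1 ]
  [ 0  0  1  |  -5 ]
Reading off the last column: x = 6, y = -1, z = -5.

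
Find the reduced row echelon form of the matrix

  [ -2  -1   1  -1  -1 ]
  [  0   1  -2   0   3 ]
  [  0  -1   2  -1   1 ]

[[1, 0, 1/2, 0, 1], [0, 1, -2, 0, 3], [0, 0, 0, 1, -4]]

r1 -> -1/2·r1
  [ 1  1/2  -1/2  1/2  1/2 ]
  [ 0    1    -2    0    3 ]
  [ 0   -1     2   -1    1 ]
r3 -> r3 + r2
  [ 1  1/2  -1/2  1/2  1/2 ]
  [ 0    1    -2    0    3 ]
  [ 0    0     0   -1    4 ]
r3 -> -1·r3
  [ 1  1/2  -1/2  1/2  1/2 ]
  [ 0    1    -2    0    3 ]
  [ 0    0     0    1   -4 ]
r1 -> r1 − 1/2·r3
  [ 1  1/2  -1/2  0  5/2 ]
  [ 0    1    -2  0    3 ]
  [ 0    0     0  1   -4 ]
r1 -> r1 − 1/2·r2
  [ 1  0  1/2  0   1 ]
  [ 0  1   -2  0   3 ]
  [ 0  0    0  1  -4 ]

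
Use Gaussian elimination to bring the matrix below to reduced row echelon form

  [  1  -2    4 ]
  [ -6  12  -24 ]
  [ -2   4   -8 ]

Add 6 times R1 to R2.
Add 2 times R1 to R3.

[[1, -2, 4], [0, 0, 0], [0, 0, 0]]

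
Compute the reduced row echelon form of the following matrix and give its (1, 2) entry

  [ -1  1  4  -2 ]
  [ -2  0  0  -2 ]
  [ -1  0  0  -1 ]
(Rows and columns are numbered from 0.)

4

r1 ← -1·r1
r2 ← r2 + 2·r1
r3 ← r3 + r1
r2 ← -1/2·r2
r3 ← r3 + r2
r1 ← r1 + r2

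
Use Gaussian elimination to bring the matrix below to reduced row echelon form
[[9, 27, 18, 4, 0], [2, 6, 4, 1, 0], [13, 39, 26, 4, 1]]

[[1, 3, 2, 0, 0], [0, 0, 0, 1, 0], [0, 0, 0, 0, 1]]

r1 → 1/9·r1
r2 → r2 − 2·r1
r3 → r3 − 13·r1
r2 → 9·r2
r3 → r3 + 16/9·r2
r1 → r1 − 4/9·r2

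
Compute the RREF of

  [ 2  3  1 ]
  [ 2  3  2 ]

[[1, 3/2, 0], [0, 0, 1]]

r1 -> 1/2·r1
r2 -> r2 − 2·r1
r1 -> r1 − 1/2·r2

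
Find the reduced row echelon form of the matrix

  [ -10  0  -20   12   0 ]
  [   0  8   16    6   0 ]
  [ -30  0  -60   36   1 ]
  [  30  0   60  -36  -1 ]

r1 := -1/10·r1
  [   1  0    2  -6/5   0 ]
  [   0  8   16     6   0 ]
  [ -30  0  -60    36   1 ]
  [  30  0   60   -36  -1 ]
r3 := r3 + 30·r1
  [  1  0   2  -6/5   0 ]
  [  0  8  16     6   0 ]
  [  0  0   0     0   1 ]
  [ 30  0  60   -36  -1 ]
r4 := r4 − 30·r1
  [ 1  0   2  -6/5   0 ]
  [ 0  8  16     6   0 ]
  [ 0  0   0     0   1 ]
  [ 0  0   0     0  -1 ]
r2 := 1/8·r2
  [ 1  0  2  -6/5   0 ]
  [ 0  1  2   3/4   0 ]
  [ 0  0  0     0   1 ]
  [ 0  0  0     0  -1 ]
r4 := r4 + r3
  [ 1  0  2  -6/5  0 ]
  [ 0  1  2   3/4  0 ]
  [ 0  0  0     0  1 ]
  [ 0  0  0     0  0 ]

[[1, 0, 2, -6/5, 0], [0, 1, 2, 3/4, 0], [0, 0, 0, 0, 1], [0, 0, 0, 0, 0]]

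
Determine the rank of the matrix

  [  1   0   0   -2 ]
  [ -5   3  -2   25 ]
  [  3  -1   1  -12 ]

ρ2 → ρ2 + 5·ρ1
  [ 1   0   0   -2 ]
  [ 0   3  -2   15 ]
  [ 3  -1   1  -12 ]
ρ3 → ρ3 − 3·ρ1
  [ 1   0   0  -2 ]
  [ 0   3  -2  15 ]
  [ 0  -1   1  -6 ]
ρ2 → 1/3·ρ2
  [ 1   0     0  -2 ]
  [ 0   1  -2/3   5 ]
  [ 0  -1     1  -6 ]
ρ3 → ρ3 + ρ2
  [ 1  0     0  -2 ]
  [ 0  1  -2/3   5 ]
  [ 0  0   1/3  -1 ]
ρ3 → 3·ρ3
  [ 1  0     0  -2 ]
  [ 0  1  -2/3   5 ]
  [ 0  0     1  -3 ]
ρ2 → ρ2 + 2/3·ρ3
  [ 1  0  0  -2 ]
  [ 0  1  0   3 ]
  [ 0  0  1  -3 ]
The reduced form has 3 nonzero rows.

rank = 3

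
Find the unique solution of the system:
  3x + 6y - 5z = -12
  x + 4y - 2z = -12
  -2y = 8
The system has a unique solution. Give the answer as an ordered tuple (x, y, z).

Form the augmented matrix and row-reduce:
  [ 3   6  -5  |  -12 ]
  [ 1   4  -2  |  -12 ]
  [ 0  -2   0  |    8 ]
Multiply R1 by 1/3.
  [ 1   2  -5/3  |   -4 ]
  [ 1   4    -2  |  -12 ]
  [ 0  -2     0  |    8 ]
Subtract R1 from R2.
  [ 1   2  -5/3  |  -4 ]
  [ 0   2  -1/3  |  -8 ]
  [ 0  -2     0  |   8 ]
Multiply R2 by 1/2.
  [ 1   2  -5/3  |  -4 ]
  [ 0   1  -1/6  |  -4 ]
  [ 0  -2     0  |   8 ]
Add 2 times R2 to R3.
  [ 1  2  -5/3  |  -4 ]
  [ 0  1  -1/6  |  -4 ]
  [ 0  0  -1/3  |   0 ]
Multiply R3 by -3.
  [ 1  2  -5/3  |  -4 ]
  [ 0  1  -1/6  |  -4 ]
  [ 0  0     1  |   0 ]
Add 1/6 times R3 to R2.
  [ 1  2  -5/3  |  -4 ]
  [ 0  1     0  |  -4 ]
  [ 0  0     1  |   0 ]
Add 5/3 times R3 to R1.
  [ 1  2  0  |  -4 ]
  [ 0  1  0  |  -4 ]
  [ 0  0  1  |   0 ]
Subtract 2 times R2 from R1.
  [ 1  0  0  |   4 ]
  [ 0  1  0  |  -4 ]
  [ 0  0  1  |   0 ]
Reading off the last column: x = 4, y = -4, z = 0.

(4, -4, 0)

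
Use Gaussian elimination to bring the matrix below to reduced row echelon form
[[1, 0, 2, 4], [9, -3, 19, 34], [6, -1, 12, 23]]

R2 -> R2 − 9·R1
  [ 1   0   2   4 ]
  [ 0  -3   1  -2 ]
  [ 6  -1  12  23 ]
R3 -> R3 − 6·R1
  [ 1   0  2   4 ]
  [ 0  -3  1  -2 ]
  [ 0  -1  0  -1 ]
R2 -> -1/3·R2
  [ 1   0     2    4 ]
  [ 0   1  -1/3  2/3 ]
  [ 0  -1     0   -1 ]
R3 -> R3 + R2
  [ 1  0     2     4 ]
  [ 0  1  -1/3   2/3 ]
  [ 0  0  -1/3  -1/3 ]
R3 -> -3·R3
  [ 1  0     2    4 ]
  [ 0  1  -1/3  2/3 ]
  [ 0  0     1    1 ]
R2 -> R2 + 1/3·R3
  [ 1  0  2  4 ]
  [ 0  1  0  1 ]
  [ 0  0  1  1 ]
R1 -> R1 − 2·R3
  [ 1  0  0  2 ]
  [ 0  1  0  1 ]
  [ 0  0  1  1 ]

[[1, 0, 0, 2], [0, 1, 0, 1], [0, 0, 1, 1]]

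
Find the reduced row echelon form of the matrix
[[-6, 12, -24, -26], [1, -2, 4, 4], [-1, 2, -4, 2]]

[[1, -2, 4, 0], [0, 0, 0, 1], [0, 0, 0, 0]]

Multiply ρ1 by -1/6.
Subtract ρ1 from ρ2.
Add ρ1 to ρ3.
Multiply ρ2 by -3.
Subtract 19/3 times ρ2 from ρ3.
Subtract 13/3 times ρ2 from ρ1.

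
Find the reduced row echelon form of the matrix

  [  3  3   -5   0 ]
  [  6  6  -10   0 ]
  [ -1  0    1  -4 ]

r1 -> 1/3·r1
r2 -> r2 − 6·r1
r3 -> r3 + r1
r2 <-> r3
r1 -> r1 − r2

[[1, 0, -1, 4], [0, 1, -2/3, -4], [0, 0, 0, 0]]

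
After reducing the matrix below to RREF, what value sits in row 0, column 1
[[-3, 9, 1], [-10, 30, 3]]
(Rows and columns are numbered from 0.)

ρ1 ← -1/3·ρ1
  [   1  -3  -1/3 ]
  [ -10  30     3 ]
ρ2 ← ρ2 + 10·ρ1
  [ 1  -3  -1/3 ]
  [ 0   0  -1/3 ]
ρ2 ← -3·ρ2
  [ 1  -3  -1/3 ]
  [ 0   0     1 ]
ρ1 ← ρ1 + 1/3·ρ2
  [ 1  -3  0 ]
  [ 0   0  1 ]

-3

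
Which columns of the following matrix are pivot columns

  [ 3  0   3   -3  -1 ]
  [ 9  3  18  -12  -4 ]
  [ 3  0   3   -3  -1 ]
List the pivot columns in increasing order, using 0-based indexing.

0, 1

R1 ← 1/3·R1
  [ 1  0   1   -1  -1/3 ]
  [ 9  3  18  -12    -4 ]
  [ 3  0   3   -3    -1 ]
R2 ← R2 − 9·R1
  [ 1  0  1  -1  -1/3 ]
  [ 0  3  9  -3    -1 ]
  [ 3  0  3  -3    -1 ]
R3 ← R3 − 3·R1
  [ 1  0  1  -1  -1/3 ]
  [ 0  3  9  -3    -1 ]
  [ 0  0  0   0     0 ]
R2 ← 1/3·R2
  [ 1  0  1  -1  -1/3 ]
  [ 0  1  3  -1  -1/3 ]
  [ 0  0  0   0     0 ]
Pivot columns are the columns containing a leading 1.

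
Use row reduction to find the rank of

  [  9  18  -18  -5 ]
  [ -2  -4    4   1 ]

Multiply r1 by 1/9.
  [  1   2  -2  -5/9 ]
  [ -2  -4   4     1 ]
Add 2 times r1 to r2.
  [ 1  2  -2  -5/9 ]
  [ 0  0   0  -1/9 ]
Multiply r2 by -9.
  [ 1  2  -2  -5/9 ]
  [ 0  0   0     1 ]
Add 5/9 times r2 to r1.
  [ 1  2  -2  0 ]
  [ 0  0   0  1 ]
The reduced form has 2 nonzero rows.

rank = 2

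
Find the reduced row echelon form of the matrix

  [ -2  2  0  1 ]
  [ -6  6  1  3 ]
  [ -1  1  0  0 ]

Multiply R1 by -1/2.
  [  1  -1  0  -1/2 ]
  [ -6   6  1     3 ]
  [ -1   1  0     0 ]
Add 6 times R1 to R2.
  [  1  -1  0  -1/2 ]
  [  0   0  1     0 ]
  [ -1   1  0     0 ]
Add R1 to R3.
  [ 1  -1  0  -1/2 ]
  [ 0   0  1     0 ]
  [ 0   0  0  -1/2 ]
Multiply R3 by -2.
  [ 1  -1  0  -1/2 ]
  [ 0   0  1     0 ]
  [ 0   0  0     1 ]
Add 1/2 times R3 to R1.
  [ 1  -1  0  0 ]
  [ 0   0  1  0 ]
  [ 0   0  0  1 ]

[[1, -1, 0, 0], [0, 0, 1, 0], [0, 0, 0, 1]]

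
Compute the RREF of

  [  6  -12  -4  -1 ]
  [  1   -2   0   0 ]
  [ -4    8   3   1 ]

r1 := 1/6·r1
r2 := r2 − r1
r3 := r3 + 4·r1
r2 := 3/2·r2
r3 := r3 − 1/3·r2
r3 := 4·r3
r2 := r2 − 1/4·r3
r1 := r1 + 1/6·r3
r1 := r1 + 2/3·r2

[[1, -2, 0, 0], [0, 0, 1, 0], [0, 0, 0, 1]]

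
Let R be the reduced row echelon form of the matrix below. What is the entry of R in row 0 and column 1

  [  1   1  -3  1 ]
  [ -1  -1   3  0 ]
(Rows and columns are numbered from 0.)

R2 → R2 + R1
R1 → R1 − R2

1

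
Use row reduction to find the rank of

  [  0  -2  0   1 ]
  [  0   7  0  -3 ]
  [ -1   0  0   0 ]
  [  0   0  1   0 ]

rank = 4

Swap R1 and R3.
  [ -1   0  0   0 ]
  [  0   7  0  -3 ]
  [  0  -2  0   1 ]
  [  0   0  1   0 ]
Multiply R1 by -1.
  [ 1   0  0   0 ]
  [ 0   7  0  -3 ]
  [ 0  -2  0   1 ]
  [ 0   0  1   0 ]
Multiply R2 by 1/7.
  [ 1   0  0     0 ]
  [ 0   1  0  -3/7 ]
  [ 0  -2  0     1 ]
  [ 0   0  1     0 ]
Add 2 times R2 to R3.
  [ 1  0  0     0 ]
  [ 0  1  0  -3/7 ]
  [ 0  0  0   1/7 ]
  [ 0  0  1     0 ]
Swap R3 and R4.
  [ 1  0  0     0 ]
  [ 0  1  0  -3/7 ]
  [ 0  0  1     0 ]
  [ 0  0  0   1/7 ]
Multiply R4 by 7.
  [ 1  0  0     0 ]
  [ 0  1  0  -3/7 ]
  [ 0  0  1     0 ]
  [ 0  0  0     1 ]
Add 3/7 times R4 to R2.
  [ 1  0  0  0 ]
  [ 0  1  0  0 ]
  [ 0  0  1  0 ]
  [ 0  0  0  1 ]
The reduced form has 4 nonzero rows.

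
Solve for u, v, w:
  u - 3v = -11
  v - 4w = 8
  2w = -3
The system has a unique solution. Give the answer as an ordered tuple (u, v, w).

(-5, 2, -3/2)

Form the augmented matrix and row-reduce:
  [ 1  -3   0  |  -11 ]
  [ 0   1  -4  |    8 ]
  [ 0   0   2  |   -3 ]
R3 ← 1/2·R3
  [ 1  -3   0  |   -11 ]
  [ 0   1  -4  |     8 ]
  [ 0   0   1  |  -3/2 ]
R2 ← R2 + 4·R3
  [ 1  -3  0  |   -11 ]
  [ 0   1  0  |     2 ]
  [ 0   0  1  |  -3/2 ]
R1 ← R1 + 3·R2
  [ 1  0  0  |    -5 ]
  [ 0  1  0  |     2 ]
  [ 0  0  1  |  -3/2 ]
Reading off the last column: u = -5, v = 2, w = -3/2.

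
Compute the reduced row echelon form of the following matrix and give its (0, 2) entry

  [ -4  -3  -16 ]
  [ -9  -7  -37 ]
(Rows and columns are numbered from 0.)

1

R1 ← -1/4·R1
  [  1  3/4    4 ]
  [ -9   -7  -37 ]
R2 ← R2 + 9·R1
  [ 1   3/4   4 ]
  [ 0  -1/4  -1 ]
R2 ← -4·R2
  [ 1  3/4  4 ]
  [ 0    1  4 ]
R1 ← R1 − 3/4·R2
  [ 1  0  1 ]
  [ 0  1  4 ]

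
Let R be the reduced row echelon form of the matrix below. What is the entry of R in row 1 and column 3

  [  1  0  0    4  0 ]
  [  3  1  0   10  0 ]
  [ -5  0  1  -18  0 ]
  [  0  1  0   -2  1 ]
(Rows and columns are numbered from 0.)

R2 -> R2 − 3·R1
  [  1  0  0    4  0 ]
  [  0  1  0   -2  0 ]
  [ -5  0  1  -18  0 ]
  [  0  1  0   -2  1 ]
R3 -> R3 + 5·R1
  [ 1  0  0   4  0 ]
  [ 0  1  0  -2  0 ]
  [ 0  0  1   2  0 ]
  [ 0  1  0  -2  1 ]
R4 -> R4 − R2
  [ 1  0  0   4  0 ]
  [ 0  1  0  -2  0 ]
  [ 0  0  1   2  0 ]
  [ 0  0  0   0  1 ]

-2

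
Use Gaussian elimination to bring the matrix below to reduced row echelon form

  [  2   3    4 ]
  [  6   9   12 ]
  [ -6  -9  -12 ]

[[1, 3/2, 2], [0, 0, 0], [0, 0, 0]]

R1 → 1/2·R1
  [  1  3/2    2 ]
  [  6    9   12 ]
  [ -6   -9  -12 ]
R2 → R2 − 6·R1
  [  1  3/2    2 ]
  [  0    0    0 ]
  [ -6   -9  -12 ]
R3 → R3 + 6·R1
  [ 1  3/2  2 ]
  [ 0    0  0 ]
  [ 0    0  0 ]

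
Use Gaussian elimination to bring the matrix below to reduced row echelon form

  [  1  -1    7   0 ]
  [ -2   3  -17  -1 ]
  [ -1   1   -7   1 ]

[[1, 0, 4, 0], [0, 1, -3, 0], [0, 0, 0, 1]]

R2 → R2 + 2·R1
  [  1  -1   7   0 ]
  [  0   1  -3  -1 ]
  [ -1   1  -7   1 ]
R3 → R3 + R1
  [ 1  -1   7   0 ]
  [ 0   1  -3  -1 ]
  [ 0   0   0   1 ]
R2 → R2 + R3
  [ 1  -1   7  0 ]
  [ 0   1  -3  0 ]
  [ 0   0   0  1 ]
R1 → R1 + R2
  [ 1  0   4  0 ]
  [ 0  1  -3  0 ]
  [ 0  0   0  1 ]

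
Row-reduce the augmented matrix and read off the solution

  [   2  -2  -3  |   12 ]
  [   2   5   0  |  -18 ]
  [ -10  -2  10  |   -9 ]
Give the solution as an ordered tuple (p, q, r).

R1 ← 1/2·R1
  [   1  -1  -3/2  |    6 ]
  [   2   5     0  |  -18 ]
  [ -10  -2    10  |   -9 ]
R2 ← R2 − 2·R1
  [   1  -1  -3/2  |    6 ]
  [   0   7     3  |  -30 ]
  [ -10  -2    10  |   -9 ]
R3 ← R3 + 10·R1
  [ 1   -1  -3/2  |    6 ]
  [ 0    7     3  |  -30 ]
  [ 0  -12    -5  |   51 ]
R2 ← 1/7·R2
  [ 1   -1  -3/2  |      6 ]
  [ 0    1   3/7  |  -30/7 ]
  [ 0  -12    -5  |     51 ]
R3 ← R3 + 12·R2
  [ 1  -1  -3/2  |      6 ]
  [ 0   1   3/7  |  -30/7 ]
  [ 0   0   1/7  |   -3/7 ]
R3 ← 7·R3
  [ 1  -1  -3/2  |      6 ]
  [ 0   1   3/7  |  -30/7 ]
  [ 0   0     1  |     -3 ]
R2 ← R2 − 3/7·R3
  [ 1  -1  -3/2  |   6 ]
  [ 0   1     0  |  -3 ]
  [ 0   0     1  |  -3 ]
R1 ← R1 + 3/2·R3
  [ 1  -1  0  |  3/2 ]
  [ 0   1  0  |   -3 ]
  [ 0   0  1  |   -3 ]
R1 ← R1 + R2
  [ 1  0  0  |  -3/2 ]
  [ 0  1  0  |    -3 ]
  [ 0  0  1  |    -3 ]
Reading off the last column: p = -3/2, q = -3, r = -3.

(-3/2, -3, -3)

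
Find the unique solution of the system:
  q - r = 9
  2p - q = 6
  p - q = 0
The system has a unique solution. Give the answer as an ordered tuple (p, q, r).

Form the augmented matrix and row-reduce:
  [ 0   1  -1  |  9 ]
  [ 2  -1   0  |  6 ]
  [ 1  -1   0  |  0 ]
Swap r1 and r2.
Multiply r1 by 1/2.
Subtract r1 from r3.
Add 1/2 times r2 to r3.
Multiply r3 by -2.
Add r3 to r2.
Add 1/2 times r2 to r1.
Reading off the last column: p = 6, q = 6, r = -3.

(6, 6, -3)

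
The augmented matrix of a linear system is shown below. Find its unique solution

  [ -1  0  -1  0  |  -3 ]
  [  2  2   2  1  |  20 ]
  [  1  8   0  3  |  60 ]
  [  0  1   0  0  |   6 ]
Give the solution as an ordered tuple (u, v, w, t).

(6, 6, -3, 2)

R1 → -1·R1
R2 → R2 − 2·R1
R3 → R3 − R1
R2 → 1/2·R2
R3 → R3 − 8·R2
R4 → R4 − R2
R3 → -1·R3
R4 → -2·R4
R3 → R3 − R4
R2 → R2 − 1/2·R4
R1 → R1 − R3
Reading off the last column: u = 6, v = 6, w = -3, t = 2.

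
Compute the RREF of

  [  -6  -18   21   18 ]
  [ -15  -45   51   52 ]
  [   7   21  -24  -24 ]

[[1, 3, 0, 0], [0, 0, 1, 0], [0, 0, 0, 1]]

R1 ← -1/6·R1
R2 ← R2 + 15·R1
R3 ← R3 − 7·R1
R2 ← -2/3·R2
R3 ← R3 − 1/2·R2
R3 ← -3/2·R3
R2 ← R2 + 14/3·R3
R1 ← R1 + 3·R3
R1 ← R1 + 7/2·R2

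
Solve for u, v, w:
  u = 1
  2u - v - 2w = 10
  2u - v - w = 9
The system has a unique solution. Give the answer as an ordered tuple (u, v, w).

(1, -6, -1)

Form the augmented matrix and row-reduce:
  [ 1   0   0  |   1 ]
  [ 2  -1  -2  |  10 ]
  [ 2  -1  -1  |   9 ]
ρ2 := ρ2 − 2·ρ1
  [ 1   0   0  |  1 ]
  [ 0  -1  -2  |  8 ]
  [ 2  -1  -1  |  9 ]
ρ3 := ρ3 − 2·ρ1
  [ 1   0   0  |  1 ]
  [ 0  -1  -2  |  8 ]
  [ 0  -1  -1  |  7 ]
ρ2 := -1·ρ2
  [ 1   0   0  |   1 ]
  [ 0   1   2  |  -8 ]
  [ 0  -1  -1  |   7 ]
ρ3 := ρ3 + ρ2
  [ 1  0  0  |   1 ]
  [ 0  1  2  |  -8 ]
  [ 0  0  1  |  -1 ]
ρ2 := ρ2 − 2·ρ3
  [ 1  0  0  |   1 ]
  [ 0  1  0  |  -6 ]
  [ 0  0  1  |  -1 ]
Reading off the last column: u = 1, v = -6, w = -1.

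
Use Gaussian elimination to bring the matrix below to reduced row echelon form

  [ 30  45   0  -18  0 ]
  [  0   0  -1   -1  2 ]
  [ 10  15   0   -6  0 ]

ρ1 -> 1/30·ρ1
  [  1  3/2   0  -3/5  0 ]
  [  0    0  -1    -1  2 ]
  [ 10   15   0    -6  0 ]
ρ3 -> ρ3 − 10·ρ1
  [ 1  3/2   0  -3/5  0 ]
  [ 0    0  -1    -1  2 ]
  [ 0    0   0     0  0 ]
ρ2 -> -1·ρ2
  [ 1  3/2  0  -3/5   0 ]
  [ 0    0  1     1  -2 ]
  [ 0    0  0     0   0 ]

[[1, 3/2, 0, -3/5, 0], [0, 0, 1, 1, -2], [0, 0, 0, 0, 0]]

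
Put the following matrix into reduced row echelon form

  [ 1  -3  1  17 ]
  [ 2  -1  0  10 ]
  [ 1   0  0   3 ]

[[1, 0, 0, 3], [0, 1, 0, -4], [0, 0, 1, 2]]

ρ2 → ρ2 − 2·ρ1
  [ 1  -3   1   17 ]
  [ 0   5  -2  -24 ]
  [ 1   0   0    3 ]
ρ3 → ρ3 − ρ1
  [ 1  -3   1   17 ]
  [ 0   5  -2  -24 ]
  [ 0   3  -1  -14 ]
ρ2 → 1/5·ρ2
  [ 1  -3     1     17 ]
  [ 0   1  -2/5  -24/5 ]
  [ 0   3    -1    -14 ]
ρ3 → ρ3 − 3·ρ2
  [ 1  -3     1     17 ]
  [ 0   1  -2/5  -24/5 ]
  [ 0   0   1/5    2/5 ]
ρ3 → 5·ρ3
  [ 1  -3     1     17 ]
  [ 0   1  -2/5  -24/5 ]
  [ 0   0     1      2 ]
ρ2 → ρ2 + 2/5·ρ3
  [ 1  -3  1  17 ]
  [ 0   1  0  -4 ]
  [ 0   0  1   2 ]
ρ1 → ρ1 − ρ3
  [ 1  -3  0  15 ]
  [ 0   1  0  -4 ]
  [ 0   0  1   2 ]
ρ1 → ρ1 + 3·ρ2
  [ 1  0  0   3 ]
  [ 0  1  0  -4 ]
  [ 0  0  1   2 ]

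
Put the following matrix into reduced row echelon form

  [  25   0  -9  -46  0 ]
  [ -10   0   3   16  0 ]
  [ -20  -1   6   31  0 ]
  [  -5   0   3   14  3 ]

[[1, 0, 0, -2/5, 0], [0, 1, 0, 1, 0], [0, 0, 1, 4, 0], [0, 0, 0, 0, 1]]

r1 ← 1/25·r1
  [   1   0  -9/25  -46/25  0 ]
  [ -10   0      3      16  0 ]
  [ -20  -1      6      31  0 ]
  [  -5   0      3      14  3 ]
r2 ← r2 + 10·r1
  [   1   0  -9/25  -46/25  0 ]
  [   0   0   -3/5   -12/5  0 ]
  [ -20  -1      6      31  0 ]
  [  -5   0      3      14  3 ]
r3 ← r3 + 20·r1
  [  1   0  -9/25  -46/25  0 ]
  [  0   0   -3/5   -12/5  0 ]
  [  0  -1   -6/5   -29/5  0 ]
  [ -5   0      3      14  3 ]
r4 ← r4 + 5·r1
  [ 1   0  -9/25  -46/25  0 ]
  [ 0   0   -3/5   -12/5  0 ]
  [ 0  -1   -6/5   -29/5  0 ]
  [ 0   0    6/5    24/5  3 ]
r2 <-> r3
  [ 1   0  -9/25  -46/25  0 ]
  [ 0  -1   -6/5   -29/5  0 ]
  [ 0   0   -3/5   -12/5  0 ]
  [ 0   0    6/5    24/5  3 ]
r2 ← -1·r2
  [ 1  0  -9/25  -46/25  0 ]
  [ 0  1    6/5    29/5  0 ]
  [ 0  0   -3/5   -12/5  0 ]
  [ 0  0    6/5    24/5  3 ]
r3 ← -5/3·r3
  [ 1  0  -9/25  -46/25  0 ]
  [ 0  1    6/5    29/5  0 ]
  [ 0  0      1       4  0 ]
  [ 0  0    6/5    24/5  3 ]
r4 ← r4 − 6/5·r3
  [ 1  0  -9/25  -46/25  0 ]
  [ 0  1    6/5    29/5  0 ]
  [ 0  0      1       4  0 ]
  [ 0  0      0       0  3 ]
r4 ← 1/3·r4
  [ 1  0  -9/25  -46/25  0 ]
  [ 0  1    6/5    29/5  0 ]
  [ 0  0      1       4  0 ]
  [ 0  0      0       0  1 ]
r2 ← r2 − 6/5·r3
  [ 1  0  -9/25  -46/25  0 ]
  [ 0  1      0       1  0 ]
  [ 0  0      1       4  0 ]
  [ 0  0      0       0  1 ]
r1 ← r1 + 9/25·r3
  [ 1  0  0  -2/5  0 ]
  [ 0  1  0     1  0 ]
  [ 0  0  1     4  0 ]
  [ 0  0  0     0  1 ]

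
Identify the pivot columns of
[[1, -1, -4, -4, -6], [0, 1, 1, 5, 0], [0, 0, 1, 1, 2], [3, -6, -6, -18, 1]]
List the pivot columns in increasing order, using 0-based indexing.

0, 1, 2, 4

R4 → R4 − 3·R1
R4 → R4 + 3·R2
R4 → R4 − 9·R3
R3 → R3 − 2·R4
R1 → R1 + 6·R4
R2 → R2 − R3
R1 → R1 + 4·R3
R1 → R1 + R2
Pivot columns are the columns containing a leading 1.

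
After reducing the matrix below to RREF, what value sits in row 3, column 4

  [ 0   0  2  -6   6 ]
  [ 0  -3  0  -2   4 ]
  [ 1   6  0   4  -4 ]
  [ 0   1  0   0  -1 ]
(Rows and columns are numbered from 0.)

-1/2

R1 <-> R3
R2 ← -1/3·R2
R4 ← R4 − R2
R3 ← 1/2·R3
R4 ← -3/2·R4
R3 ← R3 + 3·R4
R2 ← R2 − 2/3·R4
R1 ← R1 − 4·R4
R1 ← R1 − 6·R2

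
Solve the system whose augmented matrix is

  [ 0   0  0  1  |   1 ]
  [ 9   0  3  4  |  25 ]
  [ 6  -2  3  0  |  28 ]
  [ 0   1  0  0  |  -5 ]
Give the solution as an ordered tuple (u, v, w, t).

r1 <=> r2
  [ 9   0  3  4  |  25 ]
  [ 0   0  0  1  |   1 ]
  [ 6  -2  3  0  |  28 ]
  [ 0   1  0  0  |  -5 ]
r1 ← 1/9·r1
  [ 1   0  1/3  4/9  |  25/9 ]
  [ 0   0    0    1  |     1 ]
  [ 6  -2    3    0  |    28 ]
  [ 0   1    0    0  |    -5 ]
r3 ← r3 − 6·r1
  [ 1   0  1/3   4/9  |  25/9 ]
  [ 0   0    0     1  |     1 ]
  [ 0  -2    1  -8/3  |  34/3 ]
  [ 0   1    0     0  |    -5 ]
r2 <=> r3
  [ 1   0  1/3   4/9  |  25/9 ]
  [ 0  -2    1  -8/3  |  34/3 ]
  [ 0   0    0     1  |     1 ]
  [ 0   1    0     0  |    -5 ]
r2 ← -1/2·r2
  [ 1  0   1/3  4/9  |   25/9 ]
  [ 0  1  -1/2  4/3  |  -17/3 ]
  [ 0  0     0    1  |      1 ]
  [ 0  1     0    0  |     -5 ]
r4 ← r4 − r2
  [ 1  0   1/3   4/9  |   25/9 ]
  [ 0  1  -1/2   4/3  |  -17/3 ]
  [ 0  0     0     1  |      1 ]
  [ 0  0   1/2  -4/3  |    2/3 ]
r3 <=> r4
  [ 1  0   1/3   4/9  |   25/9 ]
  [ 0  1  -1/2   4/3  |  -17/3 ]
  [ 0  0   1/2  -4/3  |    2/3 ]
  [ 0  0     0     1  |      1 ]
r3 ← 2·r3
  [ 1  0   1/3   4/9  |   25/9 ]
  [ 0  1  -1/2   4/3  |  -17/3 ]
  [ 0  0     1  -8/3  |    4/3 ]
  [ 0  0     0     1  |      1 ]
r3 ← r3 + 8/3·r4
  [ 1  0   1/3  4/9  |   25/9 ]
  [ 0  1  -1/2  4/3  |  -17/3 ]
  [ 0  0     1    0  |      4 ]
  [ 0  0     0    1  |      1 ]
r2 ← r2 − 4/3·r4
  [ 1  0   1/3  4/9  |  25/9 ]
  [ 0  1  -1/2    0  |    -7 ]
  [ 0  0     1    0  |     4 ]
  [ 0  0     0    1  |     1 ]
r1 ← r1 − 4/9·r4
  [ 1  0   1/3  0  |  7/3 ]
  [ 0  1  -1/2  0  |   -7 ]
  [ 0  0     1  0  |    4 ]
  [ 0  0     0  1  |    1 ]
r2 ← r2 + 1/2·r3
  [ 1  0  1/3  0  |  7/3 ]
  [ 0  1    0  0  |   -5 ]
  [ 0  0    1  0  |    4 ]
  [ 0  0    0  1  |    1 ]
r1 ← r1 − 1/3·r3
  [ 1  0  0  0  |   1 ]
  [ 0  1  0  0  |  -5 ]
  [ 0  0  1  0  |   4 ]
  [ 0  0  0  1  |   1 ]
Reading off the last column: u = 1, v = -5, w = 4, t = 1.

(1, -5, 4, 1)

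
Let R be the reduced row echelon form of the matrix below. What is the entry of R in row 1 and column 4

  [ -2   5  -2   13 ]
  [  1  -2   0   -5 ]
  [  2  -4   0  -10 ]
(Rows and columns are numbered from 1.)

r1 → -1/2·r1
  [ 1  -5/2  1  -13/2 ]
  [ 1    -2  0     -5 ]
  [ 2    -4  0    -10 ]
r2 → r2 − r1
  [ 1  -5/2   1  -13/2 ]
  [ 0   1/2  -1    3/2 ]
  [ 2    -4   0    -10 ]
r3 → r3 − 2·r1
  [ 1  -5/2   1  -13/2 ]
  [ 0   1/2  -1    3/2 ]
  [ 0     1  -2      3 ]
r2 → 2·r2
  [ 1  -5/2   1  -13/2 ]
  [ 0     1  -2      3 ]
  [ 0     1  -2      3 ]
r3 → r3 − r2
  [ 1  -5/2   1  -13/2 ]
  [ 0     1  -2      3 ]
  [ 0     0   0      0 ]
r1 → r1 + 5/2·r2
  [ 1  0  -4  1 ]
  [ 0  1  -2  3 ]
  [ 0  0   0  0 ]

1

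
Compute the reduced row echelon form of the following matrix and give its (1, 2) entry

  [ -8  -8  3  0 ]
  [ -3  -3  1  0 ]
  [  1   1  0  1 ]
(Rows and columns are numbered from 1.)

Multiply R1 by -1/8.
  [  1   1  -3/8  0 ]
  [ -3  -3     1  0 ]
  [  1   1     0  1 ]
Add 3 times R1 to R2.
  [ 1  1  -3/8  0 ]
  [ 0  0  -1/8  0 ]
  [ 1  1     0  1 ]
Subtract R1 from R3.
  [ 1  1  -3/8  0 ]
  [ 0  0  -1/8  0 ]
  [ 0  0   3/8  1 ]
Multiply R2 by -8.
  [ 1  1  -3/8  0 ]
  [ 0  0     1  0 ]
  [ 0  0   3/8  1 ]
Subtract 3/8 times R2 from R3.
  [ 1  1  -3/8  0 ]
  [ 0  0     1  0 ]
  [ 0  0     0  1 ]
Add 3/8 times R2 to R1.
  [ 1  1  0  0 ]
  [ 0  0  1  0 ]
  [ 0  0  0  1 ]

1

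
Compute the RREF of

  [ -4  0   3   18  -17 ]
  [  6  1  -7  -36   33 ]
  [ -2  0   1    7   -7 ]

[[1, 0, 0, -3/2, 2], [0, 1, 0, 1, 0], [0, 0, 1, 4, -3]]

ρ1 ← -1/4·ρ1
  [  1  0  -3/4  -9/2  17/4 ]
  [  6  1    -7   -36    33 ]
  [ -2  0     1     7    -7 ]
ρ2 ← ρ2 − 6·ρ1
  [  1  0  -3/4  -9/2  17/4 ]
  [  0  1  -5/2    -9  15/2 ]
  [ -2  0     1     7    -7 ]
ρ3 ← ρ3 + 2·ρ1
  [ 1  0  -3/4  -9/2  17/4 ]
  [ 0  1  -5/2    -9  15/2 ]
  [ 0  0  -1/2    -2   3/2 ]
ρ3 ← -2·ρ3
  [ 1  0  -3/4  -9/2  17/4 ]
  [ 0  1  -5/2    -9  15/2 ]
  [ 0  0     1     4    -3 ]
ρ2 ← ρ2 + 5/2·ρ3
  [ 1  0  -3/4  -9/2  17/4 ]
  [ 0  1     0     1     0 ]
  [ 0  0     1     4    -3 ]
ρ1 ← ρ1 + 3/4·ρ3
  [ 1  0  0  -3/2   2 ]
  [ 0  1  0     1   0 ]
  [ 0  0  1     4  -3 ]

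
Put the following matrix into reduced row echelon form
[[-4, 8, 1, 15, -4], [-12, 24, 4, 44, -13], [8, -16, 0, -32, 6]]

[[1, -2, 0, -4, 3/4], [0, 0, 1, -1, -1], [0, 0, 0, 0, 0]]

R1 ← -1/4·R1
  [   1   -2  -1/4  -15/4    1 ]
  [ -12   24     4     44  -13 ]
  [   8  -16     0    -32    6 ]
R2 ← R2 + 12·R1
  [ 1   -2  -1/4  -15/4   1 ]
  [ 0    0     1     -1  -1 ]
  [ 8  -16     0    -32   6 ]
R3 ← R3 − 8·R1
  [ 1  -2  -1/4  -15/4   1 ]
  [ 0   0     1     -1  -1 ]
  [ 0   0     2     -2  -2 ]
R3 ← R3 − 2·R2
  [ 1  -2  -1/4  -15/4   1 ]
  [ 0   0     1     -1  -1 ]
  [ 0   0     0      0   0 ]
R1 ← R1 + 1/4·R2
  [ 1  -2  0  -4  3/4 ]
  [ 0   0  1  -1   -1 ]
  [ 0   0  0   0    0 ]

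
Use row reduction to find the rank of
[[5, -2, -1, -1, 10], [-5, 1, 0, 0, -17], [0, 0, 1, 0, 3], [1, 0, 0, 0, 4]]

rank = 4

R1 := 1/5·R1
  [  1  -2/5  -1/5  -1/5    2 ]
  [ -5     1     0     0  -17 ]
  [  0     0     1     0    3 ]
  [  1     0     0     0    4 ]
R2 := R2 + 5·R1
  [ 1  -2/5  -1/5  -1/5   2 ]
  [ 0    -1    -1    -1  -7 ]
  [ 0     0     1     0   3 ]
  [ 1     0     0     0   4 ]
R4 := R4 − R1
  [ 1  -2/5  -1/5  -1/5   2 ]
  [ 0    -1    -1    -1  -7 ]
  [ 0     0     1     0   3 ]
  [ 0   2/5   1/5   1/5   2 ]
R2 := -1·R2
  [ 1  -2/5  -1/5  -1/5  2 ]
  [ 0     1     1     1  7 ]
  [ 0     0     1     0  3 ]
  [ 0   2/5   1/5   1/5  2 ]
R4 := R4 − 2/5·R2
  [ 1  -2/5  -1/5  -1/5     2 ]
  [ 0     1     1     1     7 ]
  [ 0     0     1     0     3 ]
  [ 0     0  -1/5  -1/5  -4/5 ]
R4 := R4 + 1/5·R3
  [ 1  -2/5  -1/5  -1/5     2 ]
  [ 0     1     1     1     7 ]
  [ 0     0     1     0     3 ]
  [ 0     0     0  -1/5  -1/5 ]
R4 := -5·R4
  [ 1  -2/5  -1/5  -1/5  2 ]
  [ 0     1     1     1  7 ]
  [ 0     0     1     0  3 ]
  [ 0     0     0     1  1 ]
R2 := R2 − R4
  [ 1  -2/5  -1/5  -1/5  2 ]
  [ 0     1     1     0  6 ]
  [ 0     0     1     0  3 ]
  [ 0     0     0     1  1 ]
R1 := R1 + 1/5·R4
  [ 1  -2/5  -1/5  0  11/5 ]
  [ 0     1     1  0     6 ]
  [ 0     0     1  0     3 ]
  [ 0     0     0  1     1 ]
R2 := R2 − R3
  [ 1  -2/5  -1/5  0  11/5 ]
  [ 0     1     0  0     3 ]
  [ 0     0     1  0     3 ]
  [ 0     0     0  1     1 ]
R1 := R1 + 1/5·R3
  [ 1  -2/5  0  0  14/5 ]
  [ 0     1  0  0     3 ]
  [ 0     0  1  0     3 ]
  [ 0     0  0  1     1 ]
R1 := R1 + 2/5·R2
  [ 1  0  0  0  4 ]
  [ 0  1  0  0  3 ]
  [ 0  0  1  0  3 ]
  [ 0  0  0  1  1 ]
The reduced form has 4 nonzero rows.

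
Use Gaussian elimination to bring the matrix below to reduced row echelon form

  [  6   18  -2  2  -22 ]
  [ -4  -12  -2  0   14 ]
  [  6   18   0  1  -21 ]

Multiply r1 by 1/6.
Add 4 times r1 to r2.
Subtract 6 times r1 from r3.
Multiply r2 by -3/10.
Subtract 2 times r2 from r3.
Multiply r3 by -5.
Add 2/5 times r3 to r2.
Subtract 1/3 times r3 from r1.
Add 1/3 times r2 to r1.

[[1, 3, 0, 0, -3], [0, 0, 1, 0, -1], [0, 0, 0, 1, -3]]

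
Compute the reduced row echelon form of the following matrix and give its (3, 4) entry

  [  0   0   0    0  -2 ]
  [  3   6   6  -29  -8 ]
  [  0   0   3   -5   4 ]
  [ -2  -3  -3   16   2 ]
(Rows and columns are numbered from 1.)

r1 ↔ r2
  [  3   6   6  -29  -8 ]
  [  0   0   0    0  -2 ]
  [  0   0   3   -5   4 ]
  [ -2  -3  -3   16   2 ]
r1 ← 1/3·r1
  [  1   2   2  -29/3  -8/3 ]
  [  0   0   0      0    -2 ]
  [  0   0   3     -5     4 ]
  [ -2  -3  -3     16     2 ]
r4 ← r4 + 2·r1
  [ 1  2  2  -29/3   -8/3 ]
  [ 0  0  0      0     -2 ]
  [ 0  0  3     -5      4 ]
  [ 0  1  1  -10/3  -10/3 ]
r2 ↔ r4
  [ 1  2  2  -29/3   -8/3 ]
  [ 0  1  1  -10/3  -10/3 ]
  [ 0  0  3     -5      4 ]
  [ 0  0  0      0     -2 ]
r3 ← 1/3·r3
  [ 1  2  2  -29/3   -8/3 ]
  [ 0  1  1  -10/3  -10/3 ]
  [ 0  0  1   -5/3    4/3 ]
  [ 0  0  0      0     -2 ]
r4 ← -1/2·r4
  [ 1  2  2  -29/3   -8/3 ]
  [ 0  1  1  -10/3  -10/3 ]
  [ 0  0  1   -5/3    4/3 ]
  [ 0  0  0      0      1 ]
r3 ← r3 − 4/3·r4
  [ 1  2  2  -29/3   -8/3 ]
  [ 0  1  1  -10/3  -10/3 ]
  [ 0  0  1   -5/3      0 ]
  [ 0  0  0      0      1 ]
r2 ← r2 + 10/3·r4
  [ 1  2  2  -29/3  -8/3 ]
  [ 0  1  1  -10/3     0 ]
  [ 0  0  1   -5/3     0 ]
  [ 0  0  0      0     1 ]
r1 ← r1 + 8/3·r4
  [ 1  2  2  -29/3  0 ]
  [ 0  1  1  -10/3  0 ]
  [ 0  0  1   -5/3  0 ]
  [ 0  0  0      0  1 ]
r2 ← r2 − r3
  [ 1  2  2  -29/3  0 ]
  [ 0  1  0   -5/3  0 ]
  [ 0  0  1   -5/3  0 ]
  [ 0  0  0      0  1 ]
r1 ← r1 − 2·r3
  [ 1  2  0  -19/3  0 ]
  [ 0  1  0   -5/3  0 ]
  [ 0  0  1   -5/3  0 ]
  [ 0  0  0      0  1 ]
r1 ← r1 − 2·r2
  [ 1  0  0    -3  0 ]
  [ 0  1  0  -5/3  0 ]
  [ 0  0  1  -5/3  0 ]
  [ 0  0  0     0  1 ]

-5/3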